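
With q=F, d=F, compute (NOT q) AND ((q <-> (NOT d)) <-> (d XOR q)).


Substitute q=F, d=F:
NOT q = T
NOT d = T
q <-> (NOT d) = F <-> T = F
d XOR q = F XOR F = F
(q <-> (NOT d)) <-> (d XOR q) = F <-> F = T
(NOT q) AND ((q <-> (NOT d)) <-> (d XOR q)) = T AND T = T

T


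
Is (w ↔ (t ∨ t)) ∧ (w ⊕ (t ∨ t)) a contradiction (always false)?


Truth table over {t, w}:
t | w | φ
---------
F | F | F
T | F | F
F | T | F
T | T | F
Every row is false.

Yes, it is a contradiction.


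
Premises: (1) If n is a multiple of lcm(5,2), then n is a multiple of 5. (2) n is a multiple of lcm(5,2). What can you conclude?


Modus ponens: from (P → Q) and P, infer Q.
P = 'n is a multiple of lcm(5,2)' is asserted, and P → Q holds, so Q follows.

n is a multiple of 5.


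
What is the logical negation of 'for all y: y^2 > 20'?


¬(for all x: φ) = there exists x: ¬φ, and ¬(there exists x: φ) = for all x: ¬φ.
Apply to the universal statement.

there exists y: NOT(y^2 > 20)


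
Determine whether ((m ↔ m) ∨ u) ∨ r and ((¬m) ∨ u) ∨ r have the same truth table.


Compare truth tables:
m | r | u | φ | ψ
-----------------
F | F | F | T | T
T | F | F | T | F
F | T | F | T | T
T | T | F | T | T
F | F | T | T | T
T | F | T | T | T
F | T | T | T | T
T | T | T | T | T
They differ at row 2 (m=T, r=F, u=F): φ=T but ψ=F.

No, they are not logically equivalent.


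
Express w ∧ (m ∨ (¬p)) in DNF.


Step 1: Distribute ∧ over ∨: w ∧ (m ∨ (¬p)) = (w ∧ m) ∨ (w ∧ (¬p)).

(w ∧ m) ∨ (w ∧ (¬p))


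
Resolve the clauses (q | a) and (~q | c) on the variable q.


The clauses contain complementary literals q and ~q.
Resolution eliminates this pair and disjoins the remaining literals (merging duplicates).

(a | c)


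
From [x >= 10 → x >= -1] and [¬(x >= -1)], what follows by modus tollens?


Modus tollens: from (P → Q) and ¬Q, infer ¬P.
Q = 'x >= -1' is denied; since P → Q, P must also fail.

Not (x >= 10).


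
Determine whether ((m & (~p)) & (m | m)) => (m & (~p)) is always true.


Build the truth table over {m, p}:
m | p | φ
---------
False | False | True
True | False | True
False | True | True
True | True | True
Every row evaluates to true.

Yes, it is a tautology.


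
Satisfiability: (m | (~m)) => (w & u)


Search for a satisfying assignment over {m, u, w}.
Try m=False, u=True, w=True: the formula evaluates to True.
A satisfying assignment exists.

Satisfiable.


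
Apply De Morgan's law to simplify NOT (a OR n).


De Morgan: the negation of a disjunction is the conjunction of the negations.
Distribute NOT across OR, flipping it to AND, and negate each literal.

(NOT a) AND (NOT n)


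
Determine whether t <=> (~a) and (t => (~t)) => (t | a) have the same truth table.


Compare truth tables:
a | t | φ | ψ
-------------
False | False | False | False
True | False | True | True
False | True | True | True
True | True | False | True
They differ at row 4 (a=True, t=True): φ=False but ψ=True.

No, they are not logically equivalent.


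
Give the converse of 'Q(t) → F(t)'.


The converse of (P → Q) is (Q → P). It is not in general equivalent to the original.
Here P = 'Q(t)' and Q = 'F(t)'.

If F(t), then Q(t).


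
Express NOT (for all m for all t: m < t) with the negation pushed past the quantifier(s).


Negation flips each quantifier (∀↔∃) and negates the inner predicate.
¬(for all m for all t: φ) = there exists m there exists t: ¬φ.

there exists m there exists t: NOT(m < t)


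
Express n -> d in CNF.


Step 1: Rewrite n → d as ¬n ∨ d.

(NOT n) OR d


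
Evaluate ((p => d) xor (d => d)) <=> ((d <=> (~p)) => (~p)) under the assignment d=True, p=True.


Substitute d=True, p=True:
p => d = True => True = True
d => d = True => True = True
(p => d) xor (d => d) = True xor True = False
~p = False
d <=> (~p) = True <=> False = False
~p = False
(d <=> (~p)) => (~p) = False => False = True
((p => d) xor (d => d)) <=> ((d <=> (~p)) => (~p)) = False <=> True = False

False


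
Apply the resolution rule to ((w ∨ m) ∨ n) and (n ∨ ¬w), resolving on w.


The clauses contain complementary literals w and ¬w.
Resolution eliminates this pair and disjoins the remaining literals (merging duplicates).

(n ∨ m)


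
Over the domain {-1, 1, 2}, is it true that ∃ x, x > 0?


Evaluate the predicate on each element: -1:F, 1:T, 2:T.
Witness x = 1 satisfies the predicate.

T


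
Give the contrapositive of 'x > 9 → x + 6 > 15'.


The contrapositive of (P → Q) is (¬Q → ¬P); it is logically equivalent to the original.
Here P = 'x > 9' and Q = 'x + 6 > 15'.

If not (x + 6 > 15), then not (x > 9).


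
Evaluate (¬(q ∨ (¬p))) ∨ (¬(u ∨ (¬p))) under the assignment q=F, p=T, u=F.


Substitute q=F, p=T, u=F:
¬p = F
q ∨ (¬p) = F ∨ F = F
¬(q ∨ (¬p)) = T
¬p = F
u ∨ (¬p) = F ∨ F = F
¬(u ∨ (¬p)) = T
(¬(q ∨ (¬p))) ∨ (¬(u ∨ (¬p))) = T ∨ T = T

T


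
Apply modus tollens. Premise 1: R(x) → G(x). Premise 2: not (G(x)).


Modus tollens: from (P → Q) and ¬Q, infer ¬P.
Q = 'G(x)' is denied; since P → Q, P must also fail.

Not (R(x)).


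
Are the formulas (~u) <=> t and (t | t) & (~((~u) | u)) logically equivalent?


Compare truth tables:
t | u | φ | ψ
-------------
False | False | False | False
True | False | True | False
False | True | True | False
True | True | False | False
They differ at row 2 (t=True, u=False): φ=True but ψ=False.

No, they are not logically equivalent.


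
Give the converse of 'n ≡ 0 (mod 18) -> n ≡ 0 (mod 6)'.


The converse of (P → Q) is (Q → P). It is not in general equivalent to the original.
Here P = 'n ≡ 0 (mod 18)' and Q = 'n ≡ 0 (mod 6)'.

If n ≡ 0 (mod 6), then n ≡ 0 (mod 18).


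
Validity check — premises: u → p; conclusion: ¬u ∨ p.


This matches the form of material implication: the conclusion follows in every model of the premises.

Valid.


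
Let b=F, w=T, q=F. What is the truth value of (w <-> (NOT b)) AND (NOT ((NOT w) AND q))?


Substitute b=F, w=T, q=F:
NOT b = T
w <-> (NOT b) = T <-> T = T
NOT w = F
(NOT w) AND q = F AND F = F
NOT ((NOT w) AND q) = T
(w <-> (NOT b)) AND (NOT ((NOT w) AND q)) = T AND T = T

T


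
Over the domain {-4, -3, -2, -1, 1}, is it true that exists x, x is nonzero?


Evaluate the predicate on each element: -4:True, -3:True, -2:True, -1:True, 1:True.
Witness x = -4 satisfies the predicate.

True


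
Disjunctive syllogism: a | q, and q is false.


Disjunctive syllogism: from (P ∨ Q) and ¬P, infer Q.
One disjunct, 'q', is ruled out; the other must hold.

a


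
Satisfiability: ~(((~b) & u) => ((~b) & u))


Check all 4 assignments over {b, u}:
b | u | φ
---------
False | False | False
True | False | False
False | True | False
True | True | False
No assignment makes the formula true.

Unsatisfiable.


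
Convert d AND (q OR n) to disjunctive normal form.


Step 1: Distribute ∧ over ∨: d ∧ (q ∨ n) = (d ∧ q) ∨ (d ∧ n).

(d AND q) OR (d AND n)


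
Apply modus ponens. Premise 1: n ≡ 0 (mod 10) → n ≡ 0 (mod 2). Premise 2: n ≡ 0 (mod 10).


Modus ponens: from (P → Q) and P, infer Q.
P = 'n ≡ 0 (mod 10)' is asserted, and P → Q holds, so Q follows.

n ≡ 0 (mod 2).


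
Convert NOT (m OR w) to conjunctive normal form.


Step 1: Apply De Morgan: ¬(m ∨ w) = ¬m ∧ ¬w.

(NOT m) AND (NOT w)


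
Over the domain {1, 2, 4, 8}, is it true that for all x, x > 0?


Evaluate the predicate on each element: 1:T, 2:T, 4:T, 8:T.
Every element satisfies the predicate.

T


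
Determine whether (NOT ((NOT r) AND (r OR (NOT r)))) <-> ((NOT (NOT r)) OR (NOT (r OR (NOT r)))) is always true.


Build the truth table over {r}:
r | φ
-----
F | T
T | T
Every row evaluates to true.

Yes, it is a tautology.


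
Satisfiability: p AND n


Search for a satisfying assignment over {n, p}.
Try n=T, p=T: the formula evaluates to T.
A satisfying assignment exists.

Satisfiable.


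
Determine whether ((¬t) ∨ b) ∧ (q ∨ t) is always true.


Build the truth table over {b, q, t}:
b | q | t | φ
-------------
F | F | F | F
T | F | F | F
F | T | F | T
T | T | F | T
F | F | T | F
T | F | T | T
F | T | T | F
T | T | T | T
Counterexample at row 1: with b=F, q=F, t=F, the formula is F.

No, it is not a tautology.


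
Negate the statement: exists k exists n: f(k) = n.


Negation flips each quantifier (∀↔∃) and negates the inner predicate.
¬(exists k exists n: φ) = forall k forall n: ¬φ.

forall k forall n: ~(f(k) = n)


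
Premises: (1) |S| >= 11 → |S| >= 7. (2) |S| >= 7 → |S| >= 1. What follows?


Hypothetical syllogism: from (P → Q) and (Q → R), infer (P → R).
Chain the two implications through the shared middle term '|S| >= 7'.

|S| >= 11 → |S| >= 1


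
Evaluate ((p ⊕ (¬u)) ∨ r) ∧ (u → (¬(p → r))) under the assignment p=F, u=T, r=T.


Substitute p=F, u=T, r=T:
¬u = F
p ⊕ (¬u) = F ⊕ F = F
(p ⊕ (¬u)) ∨ r = F ∨ T = T
p → r = F → T = T
¬(p → r) = F
u → (¬(p → r)) = T → F = F
((p ⊕ (¬u)) ∨ r) ∧ (u → (¬(p → r))) = T ∧ F = F

F


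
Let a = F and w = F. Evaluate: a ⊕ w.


Exclusive or is true when exactly one operand is true.
Substitute: a=F, w=F.
F ⊕ F evaluates to F.

F


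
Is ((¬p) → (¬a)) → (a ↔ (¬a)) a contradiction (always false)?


Truth table over {a, p}:
a | p | φ
---------
F | F | F
T | F | T
F | T | F
T | T | F
Satisfying assignment at row 2: a=T, p=F gives T.

No, it is not a contradiction.


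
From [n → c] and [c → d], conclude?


Hypothetical syllogism: from (P → Q) and (Q → R), infer (P → R).
Chain the two implications through the shared middle term 'c'.

n → d


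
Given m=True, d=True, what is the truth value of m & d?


Conjunction is true only when both operands are true.
Substitute: m=True, d=True.
True & True evaluates to True.

True


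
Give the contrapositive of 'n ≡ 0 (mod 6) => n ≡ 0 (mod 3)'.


The contrapositive of (P → Q) is (¬Q → ¬P); it is logically equivalent to the original.
Here P = 'n ≡ 0 (mod 6)' and Q = 'n ≡ 0 (mod 3)'.

If not (n ≡ 0 (mod 3)), then not (n ≡ 0 (mod 6)).


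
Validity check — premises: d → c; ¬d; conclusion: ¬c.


This is denying the antecedent (fallacy). There exist truth assignments where the premises are all true but the conclusion is false.

Invalid.


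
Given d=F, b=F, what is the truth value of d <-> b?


Biconditional is true when both operands have the same truth value.
Substitute: d=F, b=F.
F <-> F evaluates to T.

T


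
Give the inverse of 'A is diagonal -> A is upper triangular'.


The inverse of (P → Q) is (¬P → ¬Q). It is equivalent to the converse, not to the original.
Here P = 'A is diagonal' and Q = 'A is upper triangular'.

If not (A is diagonal), then not (A is upper triangular).


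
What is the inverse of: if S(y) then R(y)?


The inverse of (P → Q) is (¬P → ¬Q). It is equivalent to the converse, not to the original.
Here P = 'S(y)' and Q = 'R(y)'.

If not (S(y)), then not (R(y)).


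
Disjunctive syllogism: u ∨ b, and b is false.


Disjunctive syllogism: from (P ∨ Q) and ¬P, infer Q.
One disjunct, 'b', is ruled out; the other must hold.

u


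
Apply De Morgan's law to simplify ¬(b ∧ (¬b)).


De Morgan: the negation of a conjunction is the disjunction of the negations.
Distribute ¬ across ∧, flipping it to ∨, and negate each literal.

(¬b) ∨ b


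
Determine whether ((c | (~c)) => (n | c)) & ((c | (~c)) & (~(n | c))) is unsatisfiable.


Truth table over {c, n}:
c | n | φ
---------
False | False | False
True | False | False
False | True | False
True | True | False
Every row is false.

Yes, it is a contradiction.


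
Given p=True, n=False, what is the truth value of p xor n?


Exclusive or is true when exactly one operand is true.
Substitute: p=True, n=False.
True xor False evaluates to True.

True


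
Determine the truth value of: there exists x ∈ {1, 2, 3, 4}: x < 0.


Evaluate the predicate on each element: 1:F, 2:F, 3:F, 4:F.
No element satisfies the predicate.

F


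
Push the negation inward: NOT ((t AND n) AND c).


De Morgan: the negation of a conjunction is the disjunction of the negations.
Distribute NOT across AND, flipping it to OR, and negate each literal.

((NOT t) OR (NOT n)) OR (NOT c)


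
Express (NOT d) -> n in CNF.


Step 1: Rewrite (¬d) → n as ¬(¬d) ∨ n.
Step 2: Eliminate any double negations (¬¬X = X).

d OR n


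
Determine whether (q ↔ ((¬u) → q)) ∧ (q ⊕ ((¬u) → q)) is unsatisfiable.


Truth table over {q, u}:
q | u | φ
---------
F | F | F
T | F | F
F | T | F
T | T | F
Every row is false.

Yes, it is a contradiction.


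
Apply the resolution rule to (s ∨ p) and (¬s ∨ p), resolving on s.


The clauses contain complementary literals s and ¬s.
Resolution eliminates this pair and disjoins the remaining literals (merging duplicates).

p


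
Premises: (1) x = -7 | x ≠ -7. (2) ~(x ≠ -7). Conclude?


Disjunctive syllogism: from (P ∨ Q) and ¬P, infer Q.
One disjunct, 'x ≠ -7', is ruled out; the other must hold.

x = -7


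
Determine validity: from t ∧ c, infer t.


This matches the form of conjunction elimination: the conclusion follows in every model of the premises.

Valid.


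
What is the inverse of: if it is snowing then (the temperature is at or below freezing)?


The inverse of (P → Q) is (¬P → ¬Q). It is equivalent to the converse, not to the original.
Here P = 'it is snowing' and Q = '(the temperature is at or below freezing)'.

If not (it is snowing), then not ((the temperature is at or below freezing)).


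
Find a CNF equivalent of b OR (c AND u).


Step 1: Distribute ∨ over ∧: b ∨ (c ∧ u) = (b ∨ c) ∧ (b ∨ u).

(b OR c) AND (b OR u)


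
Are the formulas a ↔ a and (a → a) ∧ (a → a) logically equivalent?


Compare truth tables:
a | φ | ψ
---------
F | T | T
T | T | T
The columns φ and ψ agree on every row.

Yes, they are logically equivalent.


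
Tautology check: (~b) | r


Build the truth table over {b, r}:
b | r | φ
---------
False | False | True
True | False | False
False | True | True
True | True | True
Counterexample at row 2: with b=True, r=False, the formula is False.

No, it is not a tautology.


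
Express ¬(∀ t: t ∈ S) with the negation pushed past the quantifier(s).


¬(∀ x: φ) = ∃ x: ¬φ, and ¬(∃ x: φ) = ∀ x: ¬φ.
Apply to the universal statement.

∃ t: ¬(t ∈ S)


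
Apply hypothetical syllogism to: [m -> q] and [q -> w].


Hypothetical syllogism: from (P → Q) and (Q → R), infer (P → R).
Chain the two implications through the shared middle term 'q'.

m -> w


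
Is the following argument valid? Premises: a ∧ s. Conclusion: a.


This matches the form of conjunction elimination: the conclusion follows in every model of the premises.

Valid.


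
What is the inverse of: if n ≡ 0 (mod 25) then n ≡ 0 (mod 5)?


The inverse of (P → Q) is (¬P → ¬Q). It is equivalent to the converse, not to the original.
Here P = 'n ≡ 0 (mod 25)' and Q = 'n ≡ 0 (mod 5)'.

If not (n ≡ 0 (mod 25)), then not (n ≡ 0 (mod 5)).


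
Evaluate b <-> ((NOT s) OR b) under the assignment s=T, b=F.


Substitute s=T, b=F:
NOT s = F
(NOT s) OR b = F OR F = F
b <-> ((NOT s) OR b) = F <-> F = T

T


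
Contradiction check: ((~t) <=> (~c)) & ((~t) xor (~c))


Truth table over {c, t}:
c | t | φ
---------
False | False | False
True | False | False
False | True | False
True | True | False
Every row is false.

Yes, it is a contradiction.


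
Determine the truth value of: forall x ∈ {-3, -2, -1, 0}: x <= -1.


Evaluate the predicate on each element: -3:True, -2:True, -1:True, 0:False.
Counterexample x = 0 fails the predicate.

False


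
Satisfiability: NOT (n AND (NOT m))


Search for a satisfying assignment over {m, n}.
Try m=F, n=F: the formula evaluates to T.
A satisfying assignment exists.

Satisfiable.


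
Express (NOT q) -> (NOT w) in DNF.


Step 1: Rewrite (¬q) → (¬w) as ¬(¬q) ∨ (¬w).
Step 2: Eliminate any double negations (¬¬X = X).

q OR (NOT w)


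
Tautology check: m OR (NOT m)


Build the truth table over {m}:
m | φ
-----
F | T
T | T
Every row evaluates to true.

Yes, it is a tautology.


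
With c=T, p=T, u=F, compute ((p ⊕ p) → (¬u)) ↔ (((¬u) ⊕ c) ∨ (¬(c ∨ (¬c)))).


Substitute c=T, p=T, u=F:
p ⊕ p = T ⊕ T = F
¬u = T
(p ⊕ p) → (¬u) = F → T = T
¬u = T
(¬u) ⊕ c = T ⊕ T = F
¬c = F
c ∨ (¬c) = T ∨ F = T
¬(c ∨ (¬c)) = F
((¬u) ⊕ c) ∨ (¬(c ∨ (¬c))) = F ∨ F = F
((p ⊕ p) → (¬u)) ↔ (((¬u) ⊕ c) ∨ (¬(c ∨ (¬c)))) = T ↔ F = F

F


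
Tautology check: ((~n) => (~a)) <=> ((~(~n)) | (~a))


Build the truth table over {a, n}:
a | n | φ
---------
False | False | True
True | False | True
False | True | True
True | True | True
Every row evaluates to true.

Yes, it is a tautology.


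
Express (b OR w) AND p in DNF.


Step 1: Distribute ∧ over ∨: (b ∨ w) ∧ p = (b ∧ p) ∨ (w ∧ p).

(b AND p) OR (w AND p)


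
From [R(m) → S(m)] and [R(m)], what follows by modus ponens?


Modus ponens: from (P → Q) and P, infer Q.
P = 'R(m)' is asserted, and P → Q holds, so Q follows.

S(m).


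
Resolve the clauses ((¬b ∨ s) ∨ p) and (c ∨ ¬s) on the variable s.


The clauses contain complementary literals s and ¬s.
Resolution eliminates this pair and disjoins the remaining literals (merging duplicates).

((p ∨ ¬b) ∨ c)


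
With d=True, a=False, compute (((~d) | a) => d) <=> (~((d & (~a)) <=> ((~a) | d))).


Substitute d=True, a=False:
~d = False
(~d) | a = False | False = False
((~d) | a) => d = False => True = True
~a = True
d & (~a) = True & True = True
~a = True
(~a) | d = True | True = True
(d & (~a)) <=> ((~a) | d) = True <=> True = True
~((d & (~a)) <=> ((~a) | d)) = False
(((~d) | a) => d) <=> (~((d & (~a)) <=> ((~a) | d))) = True <=> False = False

False


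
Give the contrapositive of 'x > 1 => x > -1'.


The contrapositive of (P → Q) is (¬Q → ¬P); it is logically equivalent to the original.
Here P = 'x > 1' and Q = 'x > -1'.

If not (x > -1), then not (x > 1).


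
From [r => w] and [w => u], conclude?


Hypothetical syllogism: from (P → Q) and (Q → R), infer (P → R).
Chain the two implications through the shared middle term 'w'.

r => u


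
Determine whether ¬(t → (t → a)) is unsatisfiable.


Truth table over {a, t}:
a | t | φ
---------
F | F | F
T | F | F
F | T | T
T | T | F
Satisfying assignment at row 3: a=F, t=T gives T.

No, it is not a contradiction.


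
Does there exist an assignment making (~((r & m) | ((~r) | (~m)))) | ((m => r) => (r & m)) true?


Search for a satisfying assignment over {m, r}.
Try m=True, r=False: the formula evaluates to True.
A satisfying assignment exists.

Satisfiable.


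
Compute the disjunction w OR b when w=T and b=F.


Disjunction is false only when both operands are false.
Substitute: w=T, b=F.
T OR F evaluates to T.

T


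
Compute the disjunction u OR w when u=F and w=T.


Disjunction is false only when both operands are false.
Substitute: u=F, w=T.
F OR T evaluates to T.

T


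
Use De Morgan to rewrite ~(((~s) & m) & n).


De Morgan: the negation of a conjunction is the disjunction of the negations.
Distribute ~ across &, flipping it to |, and negate each literal.

(s | (~m)) | (~n)


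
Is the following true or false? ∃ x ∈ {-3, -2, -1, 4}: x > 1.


Evaluate the predicate on each element: -3:F, -2:F, -1:F, 4:T.
Witness x = 4 satisfies the predicate.

T


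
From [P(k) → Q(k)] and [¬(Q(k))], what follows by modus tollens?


Modus tollens: from (P → Q) and ¬Q, infer ¬P.
Q = 'Q(k)' is denied; since P → Q, P must also fail.

Not (P(k)).


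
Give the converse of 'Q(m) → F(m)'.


The converse of (P → Q) is (Q → P). It is not in general equivalent to the original.
Here P = 'Q(m)' and Q = 'F(m)'.

If F(m), then Q(m).


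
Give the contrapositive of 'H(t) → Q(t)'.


The contrapositive of (P → Q) is (¬Q → ¬P); it is logically equivalent to the original.
Here P = 'H(t)' and Q = 'Q(t)'.

If not (Q(t)), then not (H(t)).


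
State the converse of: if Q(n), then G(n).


The converse of (P → Q) is (Q → P). It is not in general equivalent to the original.
Here P = 'Q(n)' and Q = 'G(n)'.

If G(n), then Q(n).


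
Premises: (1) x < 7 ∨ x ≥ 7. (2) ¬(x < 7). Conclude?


Disjunctive syllogism: from (P ∨ Q) and ¬P, infer Q.
One disjunct, 'x < 7', is ruled out; the other must hold.

x ≥ 7


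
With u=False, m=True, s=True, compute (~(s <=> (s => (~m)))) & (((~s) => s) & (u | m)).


Substitute u=False, m=True, s=True:
~m = False
s => (~m) = True => False = False
s <=> (s => (~m)) = True <=> False = False
~(s <=> (s => (~m))) = True
~s = False
(~s) => s = False => True = True
u | m = False | True = True
((~s) => s) & (u | m) = True & True = True
(~(s <=> (s => (~m)))) & (((~s) => s) & (u | m)) = True & True = True

True


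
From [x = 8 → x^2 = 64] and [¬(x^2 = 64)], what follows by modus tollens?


Modus tollens: from (P → Q) and ¬Q, infer ¬P.
Q = 'x^2 = 64' is denied; since P → Q, P must also fail.

Not (x = 8).


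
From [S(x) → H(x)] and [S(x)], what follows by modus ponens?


Modus ponens: from (P → Q) and P, infer Q.
P = 'S(x)' is asserted, and P → Q holds, so Q follows.

H(x).


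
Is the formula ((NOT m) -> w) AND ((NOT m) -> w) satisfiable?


Search for a satisfying assignment over {m, w}.
Try m=T, w=F: the formula evaluates to T.
A satisfying assignment exists.

Satisfiable.


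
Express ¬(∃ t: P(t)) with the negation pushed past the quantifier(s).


¬(∀ x: φ) = ∃ x: ¬φ, and ¬(∃ x: φ) = ∀ x: ¬φ.
Apply to the existential statement.

∀ t: ¬(P(t))


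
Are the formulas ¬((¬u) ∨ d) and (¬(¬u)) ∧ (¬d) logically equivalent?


Compare truth tables:
d | u | φ | ψ
-------------
F | F | F | F
T | F | F | F
F | T | T | T
T | T | F | F
The columns φ and ψ agree on every row.

Yes, they are logically equivalent.


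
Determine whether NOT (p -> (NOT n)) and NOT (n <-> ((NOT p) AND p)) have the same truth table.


Compare truth tables:
n | p | φ | ψ
-------------
F | F | F | F
T | F | F | T
F | T | F | F
T | T | T | T
They differ at row 2 (n=T, p=F): φ=F but ψ=T.

No, they are not logically equivalent.


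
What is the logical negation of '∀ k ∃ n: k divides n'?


Negation flips each quantifier (∀↔∃) and negates the inner predicate.
¬(∀ k ∃ n: φ) = ∃ k ∀ n: ¬φ.

∃ k ∀ n: ¬(k divides n)


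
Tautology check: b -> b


Build the truth table over {b}:
b | φ
-----
F | T
T | T
Every row evaluates to true.

Yes, it is a tautology.


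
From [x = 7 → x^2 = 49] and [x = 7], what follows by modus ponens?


Modus ponens: from (P → Q) and P, infer Q.
P = 'x = 7' is asserted, and P → Q holds, so Q follows.

x^2 = 49.


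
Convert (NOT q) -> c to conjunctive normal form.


Step 1: Rewrite (¬q) → c as ¬(¬q) ∨ c.
Step 2: Eliminate any double negations (¬¬X = X).

q OR c


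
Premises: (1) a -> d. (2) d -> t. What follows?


Hypothetical syllogism: from (P → Q) and (Q → R), infer (P → R).
Chain the two implications through the shared middle term 'd'.

a -> t


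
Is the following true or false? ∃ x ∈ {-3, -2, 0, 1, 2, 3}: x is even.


Evaluate the predicate on each element: -3:F, -2:T, 0:T, 1:F, 2:T, 3:F.
Witness x = -2 satisfies the predicate.

T


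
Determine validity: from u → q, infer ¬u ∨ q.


This matches the form of material implication: the conclusion follows in every model of the premises.

Valid.


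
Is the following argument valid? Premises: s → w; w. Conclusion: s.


This is affirming the consequent (fallacy). There exist truth assignments where the premises are all true but the conclusion is false.

Invalid.


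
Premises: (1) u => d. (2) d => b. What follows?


Hypothetical syllogism: from (P → Q) and (Q → R), infer (P → R).
Chain the two implications through the shared middle term 'd'.

u => b


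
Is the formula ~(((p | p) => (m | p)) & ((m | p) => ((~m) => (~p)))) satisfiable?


Search for a satisfying assignment over {m, p}.
Try m=False, p=True: the formula evaluates to True.
A satisfying assignment exists.

Satisfiable.


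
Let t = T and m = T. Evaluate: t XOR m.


Exclusive or is true when exactly one operand is true.
Substitute: t=T, m=T.
T XOR T evaluates to F.

F


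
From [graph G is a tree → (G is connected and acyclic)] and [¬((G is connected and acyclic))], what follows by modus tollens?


Modus tollens: from (P → Q) and ¬Q, infer ¬P.
Q = '(G is connected and acyclic)' is denied; since P → Q, P must also fail.

Not (graph G is a tree).


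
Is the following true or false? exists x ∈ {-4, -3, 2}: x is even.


Evaluate the predicate on each element: -4:True, -3:False, 2:True.
Witness x = -4 satisfies the predicate.

True


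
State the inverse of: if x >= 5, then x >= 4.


The inverse of (P → Q) is (¬P → ¬Q). It is equivalent to the converse, not to the original.
Here P = 'x >= 5' and Q = 'x >= 4'.

If not (x >= 5), then not (x >= 4).


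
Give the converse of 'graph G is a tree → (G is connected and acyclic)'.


The converse of (P → Q) is (Q → P). It is not in general equivalent to the original.
Here P = 'graph G is a tree' and Q = '(G is connected and acyclic)'.

If (G is connected and acyclic), then graph G is a tree.


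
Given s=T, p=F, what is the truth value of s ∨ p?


Disjunction is false only when both operands are false.
Substitute: s=T, p=F.
T ∨ F evaluates to T.

T


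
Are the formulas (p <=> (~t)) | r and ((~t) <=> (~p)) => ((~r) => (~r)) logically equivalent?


Compare truth tables:
p | r | t | φ | ψ
-----------------
False | False | False | False | True
True | False | False | True | True
False | True | False | True | True
True | True | False | True | True
False | False | True | True | True
True | False | True | False | True
False | True | True | True | True
True | True | True | True | True
They differ at row 1 (p=False, r=False, t=False): φ=False but ψ=True.

No, they are not logically equivalent.


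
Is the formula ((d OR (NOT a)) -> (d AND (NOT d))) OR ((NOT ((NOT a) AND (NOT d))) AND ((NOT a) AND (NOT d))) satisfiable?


Search for a satisfying assignment over {a, d}.
Try a=T, d=F: the formula evaluates to T.
A satisfying assignment exists.

Satisfiable.


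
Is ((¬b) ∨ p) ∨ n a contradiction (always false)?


Truth table over {b, n, p}:
b | n | p | φ
-------------
F | F | F | T
T | F | F | F
F | T | F | T
T | T | F | T
F | F | T | T
T | F | T | T
F | T | T | T
T | T | T | T
Satisfying assignment at row 1: b=F, n=F, p=F gives T.

No, it is not a contradiction.


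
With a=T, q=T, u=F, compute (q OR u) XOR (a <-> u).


Substitute a=T, q=T, u=F:
q OR u = T OR F = T
a <-> u = T <-> F = F
(q OR u) XOR (a <-> u) = T XOR F = T

T


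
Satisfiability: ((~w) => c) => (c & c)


Search for a satisfying assignment over {c, w}.
Try c=False, w=False: the formula evaluates to True.
A satisfying assignment exists.

Satisfiable.


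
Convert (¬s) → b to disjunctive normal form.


Step 1: Rewrite (¬s) → b as ¬(¬s) ∨ b.
Step 2: Eliminate any double negations (¬¬X = X).

s ∨ b


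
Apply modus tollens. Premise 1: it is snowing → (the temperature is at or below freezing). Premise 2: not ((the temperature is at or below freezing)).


Modus tollens: from (P → Q) and ¬Q, infer ¬P.
Q = '(the temperature is at or below freezing)' is denied; since P → Q, P must also fail.

Not (it is snowing).


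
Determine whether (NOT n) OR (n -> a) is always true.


Build the truth table over {a, n}:
a | n | φ
---------
F | F | T
T | F | T
F | T | F
T | T | T
Counterexample at row 3: with a=F, n=T, the formula is F.

No, it is not a tautology.


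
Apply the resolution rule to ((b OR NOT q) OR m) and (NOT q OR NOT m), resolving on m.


The clauses contain complementary literals m and NOTm.
Resolution eliminates this pair and disjoins the remaining literals (merging duplicates).

(NOT q OR b)


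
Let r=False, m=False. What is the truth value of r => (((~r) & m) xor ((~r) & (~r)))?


Substitute r=False, m=False:
~r = True
(~r) & m = True & False = False
~r = True
~r = True
(~r) & (~r) = True & True = True
((~r) & m) xor ((~r) & (~r)) = False xor True = True
r => (((~r) & m) xor ((~r) & (~r))) = False => True = True

True


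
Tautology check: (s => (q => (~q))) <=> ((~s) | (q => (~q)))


Build the truth table over {q, s}:
q | s | φ
---------
False | False | True
True | False | True
False | True | True
True | True | True
Every row evaluates to true.

Yes, it is a tautology.


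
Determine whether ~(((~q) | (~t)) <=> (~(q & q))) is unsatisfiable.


Truth table over {q, t}:
q | t | φ
---------
False | False | False
True | False | True
False | True | False
True | True | False
Satisfying assignment at row 2: q=True, t=False gives True.

No, it is not a contradiction.


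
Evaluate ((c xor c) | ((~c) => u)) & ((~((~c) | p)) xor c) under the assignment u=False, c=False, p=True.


Substitute u=False, c=False, p=True:
c xor c = False xor False = False
~c = True
(~c) => u = True => False = False
(c xor c) | ((~c) => u) = False | False = False
~c = True
(~c) | p = True | True = True
~((~c) | p) = False
(~((~c) | p)) xor c = False xor False = False
((c xor c) | ((~c) => u)) & ((~((~c) | p)) xor c) = False & False = False

False


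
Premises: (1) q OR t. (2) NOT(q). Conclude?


Disjunctive syllogism: from (P ∨ Q) and ¬P, infer Q.
One disjunct, 'q', is ruled out; the other must hold.

t


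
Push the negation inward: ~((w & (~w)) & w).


De Morgan: the negation of a conjunction is the disjunction of the negations.
Distribute ~ across &, flipping it to |, and negate each literal.

((~w) | w) | (~w)


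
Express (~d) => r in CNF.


Step 1: Rewrite (¬d) → r as ¬(¬d) ∨ r.
Step 2: Eliminate any double negations (¬¬X = X).

d | r


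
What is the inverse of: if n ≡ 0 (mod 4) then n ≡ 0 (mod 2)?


The inverse of (P → Q) is (¬P → ¬Q). It is equivalent to the converse, not to the original.
Here P = 'n ≡ 0 (mod 4)' and Q = 'n ≡ 0 (mod 2)'.

If not (n ≡ 0 (mod 4)), then not (n ≡ 0 (mod 2)).


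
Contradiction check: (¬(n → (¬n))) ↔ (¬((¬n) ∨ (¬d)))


Truth table over {d, n}:
d | n | φ
---------
F | F | T
T | F | T
F | T | F
T | T | T
Satisfying assignment at row 1: d=F, n=F gives T.

No, it is not a contradiction.


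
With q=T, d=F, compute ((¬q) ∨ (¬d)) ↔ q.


Substitute q=T, d=F:
¬q = F
¬d = T
(¬q) ∨ (¬d) = F ∨ T = T
((¬q) ∨ (¬d)) ↔ q = T ↔ T = T

T


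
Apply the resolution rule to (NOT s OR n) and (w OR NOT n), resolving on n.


The clauses contain complementary literals n and NOTn.
Resolution eliminates this pair and disjoins the remaining literals (merging duplicates).

(NOT s OR w)


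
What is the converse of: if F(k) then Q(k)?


The converse of (P → Q) is (Q → P). It is not in general equivalent to the original.
Here P = 'F(k)' and Q = 'Q(k)'.

If Q(k), then F(k).


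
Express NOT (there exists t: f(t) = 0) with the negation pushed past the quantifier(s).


¬(for all x: φ) = there exists x: ¬φ, and ¬(there exists x: φ) = for all x: ¬φ.
Apply to the existential statement.

for all t: NOT(f(t) = 0)


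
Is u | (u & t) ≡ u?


Compare truth tables:
t | u | φ | ψ
-------------
False | False | False | False
True | False | False | False
False | True | True | True
True | True | True | True
The columns φ and ψ agree on every row.

Yes, they are logically equivalent.


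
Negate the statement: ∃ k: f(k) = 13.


¬(∀ x: φ) = ∃ x: ¬φ, and ¬(∃ x: φ) = ∀ x: ¬φ.
Apply to the existential statement.

∀ k: ¬(f(k) = 13)


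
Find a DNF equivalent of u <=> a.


Step 1: u ↔ a is true exactly when both agree: (u ∧ a) ∨ (¬u ∧ ¬a).

(u & a) | ((~u) & (~a))


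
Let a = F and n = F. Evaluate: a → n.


Implication is false only when antecedent is true and consequent is false.
Substitute: a=F, n=F.
F → F evaluates to T.

T


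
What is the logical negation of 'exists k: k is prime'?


¬(forall x: φ) = exists x: ¬φ, and ¬(exists x: φ) = forall x: ¬φ.
Apply to the existential statement.

forall k: ~(k is prime)


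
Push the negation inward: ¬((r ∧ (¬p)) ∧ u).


De Morgan: the negation of a conjunction is the disjunction of the negations.
Distribute ¬ across ∧, flipping it to ∨, and negate each literal.

((¬r) ∨ p) ∨ (¬u)


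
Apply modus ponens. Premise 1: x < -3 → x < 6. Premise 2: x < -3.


Modus ponens: from (P → Q) and P, infer Q.
P = 'x < -3' is asserted, and P → Q holds, so Q follows.

x < 6.


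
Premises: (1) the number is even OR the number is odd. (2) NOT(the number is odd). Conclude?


Disjunctive syllogism: from (P ∨ Q) and ¬P, infer Q.
One disjunct, 'the number is odd', is ruled out; the other must hold.

the number is even


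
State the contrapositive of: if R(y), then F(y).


The contrapositive of (P → Q) is (¬Q → ¬P); it is logically equivalent to the original.
Here P = 'R(y)' and Q = 'F(y)'.

If not (F(y)), then not (R(y)).


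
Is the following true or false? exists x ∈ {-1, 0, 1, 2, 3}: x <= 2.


Evaluate the predicate on each element: -1:True, 0:True, 1:True, 2:True, 3:False.
Witness x = -1 satisfies the predicate.

True


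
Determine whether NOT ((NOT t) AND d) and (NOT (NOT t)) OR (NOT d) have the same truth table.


Compare truth tables:
d | t | φ | ψ
-------------
F | F | T | T
T | F | F | F
F | T | T | T
T | T | T | T
The columns φ and ψ agree on every row.

Yes, they are logically equivalent.


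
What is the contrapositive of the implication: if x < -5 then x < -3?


The contrapositive of (P → Q) is (¬Q → ¬P); it is logically equivalent to the original.
Here P = 'x < -5' and Q = 'x < -3'.

If not (x < -3), then not (x < -5).


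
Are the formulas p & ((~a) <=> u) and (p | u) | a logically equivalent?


Compare truth tables:
a | p | u | φ | ψ
-----------------
False | False | False | False | False
True | False | False | False | True
False | True | False | False | True
True | True | False | True | True
False | False | True | False | True
True | False | True | False | True
False | True | True | True | True
True | True | True | False | True
They differ at row 2 (a=True, p=False, u=False): φ=False but ψ=True.

No, they are not logically equivalent.


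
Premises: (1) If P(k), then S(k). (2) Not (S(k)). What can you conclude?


Modus tollens: from (P → Q) and ¬Q, infer ¬P.
Q = 'S(k)' is denied; since P → Q, P must also fail.

Not (P(k)).


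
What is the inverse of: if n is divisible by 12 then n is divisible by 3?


The inverse of (P → Q) is (¬P → ¬Q). It is equivalent to the converse, not to the original.
Here P = 'n is divisible by 12' and Q = 'n is divisible by 3'.

If not (n is divisible by 12), then not (n is divisible by 3).


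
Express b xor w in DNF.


Step 1: b ⊕ w is true exactly when they disagree: (b ∧ ¬w) ∨ (¬b ∧ w).

(b & (~w)) | ((~b) & w)


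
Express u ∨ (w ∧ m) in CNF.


Step 1: Distribute ∨ over ∧: u ∨ (w ∧ m) = (u ∨ w) ∧ (u ∨ m).

(u ∨ w) ∧ (u ∨ m)


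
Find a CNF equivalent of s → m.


Step 1: Rewrite s → m as ¬s ∨ m.

(¬s) ∨ m


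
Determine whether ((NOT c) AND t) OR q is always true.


Build the truth table over {c, q, t}:
c | q | t | φ
-------------
F | F | F | F
T | F | F | F
F | T | F | T
T | T | F | T
F | F | T | T
T | F | T | F
F | T | T | T
T | T | T | T
Counterexample at row 1: with c=F, q=F, t=F, the formula is F.

No, it is not a tautology.


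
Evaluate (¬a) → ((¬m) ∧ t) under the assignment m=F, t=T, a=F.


Substitute m=F, t=T, a=F:
¬a = T
¬m = T
(¬m) ∧ t = T ∧ T = T
(¬a) → ((¬m) ∧ t) = T → T = T

T


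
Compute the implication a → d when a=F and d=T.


Implication is false only when antecedent is true and consequent is false.
Substitute: a=F, d=T.
F → T evaluates to T.

T


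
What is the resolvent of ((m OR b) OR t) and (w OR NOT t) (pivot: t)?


The clauses contain complementary literals t and NOTt.
Resolution eliminates this pair and disjoins the remaining literals (merging duplicates).

((b OR m) OR w)


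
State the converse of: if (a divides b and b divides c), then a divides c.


The converse of (P → Q) is (Q → P). It is not in general equivalent to the original.
Here P = '(a divides b and b divides c)' and Q = 'a divides c'.

If a divides c, then (a divides b and b divides c).


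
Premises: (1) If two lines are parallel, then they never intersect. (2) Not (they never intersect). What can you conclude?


Modus tollens: from (P → Q) and ¬Q, infer ¬P.
Q = 'they never intersect' is denied; since P → Q, P must also fail.

Not (two lines are parallel).


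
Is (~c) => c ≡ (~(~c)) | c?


Compare truth tables:
c | φ | ψ
---------
False | False | False
True | True | True
The columns φ and ψ agree on every row.

Yes, they are logically equivalent.


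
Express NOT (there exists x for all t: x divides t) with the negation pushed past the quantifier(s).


Negation flips each quantifier (∀↔∃) and negates the inner predicate.
¬(there exists x for all t: φ) = for all x there exists t: ¬φ.

for all x there exists t: NOT(x divides t)


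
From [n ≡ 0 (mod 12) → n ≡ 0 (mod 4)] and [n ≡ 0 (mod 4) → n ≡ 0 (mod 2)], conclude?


Hypothetical syllogism: from (P → Q) and (Q → R), infer (P → R).
Chain the two implications through the shared middle term 'n ≡ 0 (mod 4)'.

n ≡ 0 (mod 12) → n ≡ 0 (mod 2)


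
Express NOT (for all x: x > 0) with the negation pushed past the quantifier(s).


¬(for all x: φ) = there exists x: ¬φ, and ¬(there exists x: φ) = for all x: ¬φ.
Apply to the universal statement.

there exists x: NOT(x > 0)


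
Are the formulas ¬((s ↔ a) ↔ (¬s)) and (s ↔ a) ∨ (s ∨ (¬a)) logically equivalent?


Compare truth tables:
a | s | φ | ψ
-------------
F | F | F | T
T | F | T | F
F | T | F | T
T | T | T | T
They differ at row 1 (a=F, s=F): φ=F but ψ=T.

No, they are not logically equivalent.


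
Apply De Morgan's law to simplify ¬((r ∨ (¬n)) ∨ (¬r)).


De Morgan: the negation of a disjunction is the conjunction of the negations.
Distribute ¬ across ∨, flipping it to ∧, and negate each literal.

((¬r) ∧ n) ∧ r


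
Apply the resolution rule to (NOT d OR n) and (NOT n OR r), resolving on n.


The clauses contain complementary literals n and NOTn.
Resolution eliminates this pair and disjoins the remaining literals (merging duplicates).

(NOT d OR r)


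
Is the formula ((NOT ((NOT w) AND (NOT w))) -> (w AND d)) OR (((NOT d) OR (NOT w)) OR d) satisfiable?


Search for a satisfying assignment over {d, w}.
Try d=F, w=F: the formula evaluates to T.
A satisfying assignment exists.

Satisfiable.


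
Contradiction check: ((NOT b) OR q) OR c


Truth table over {b, c, q}:
b | c | q | φ
-------------
F | F | F | T
T | F | F | F
F | T | F | T
T | T | F | T
F | F | T | T
T | F | T | T
F | T | T | T
T | T | T | T
Satisfying assignment at row 1: b=F, c=F, q=F gives T.

No, it is not a contradiction.
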